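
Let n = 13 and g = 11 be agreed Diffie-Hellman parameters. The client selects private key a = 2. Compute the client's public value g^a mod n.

4

Public value = 11^2 mod 13.
11^1 ≡ 11 (mod 13)
11^2 = (11^1)^2 ≡ 11^2 = 121 ≡ 4 (mod 13)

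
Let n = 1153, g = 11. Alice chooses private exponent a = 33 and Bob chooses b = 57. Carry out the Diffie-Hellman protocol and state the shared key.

1049

Bob sends B = g^b mod n = 11^57 mod 1153.
11^1 ≡ 11 (mod 1153)
11^2 = (11^1)^2 ≡ 11^2 = 121 ≡ 121 (mod 1153)
11^4 = (11^2)^2 ≡ 121^2 = 14641 ≡ 805 (mod 1153)
11^8 = (11^4)^2 ≡ 805^2 = 648025 ≡ 39 (mod 1153)
11^16 = (11^8)^2 ≡ 39^2 = 1521 ≡ 368 (mod 1153)
11^32 = (11^16)^2 ≡ 368^2 = 135424 ≡ 523 (mod 1153)
11^57 = 11^32 · 11^16 · 11^8 · 11^1 ≡ 523 · 368 · 39 · 11 ≡ 726 (mod 1153).
So B = 726. Alice then computes K = B^a mod n = 726^33 mod 1153.
726^1 ≡ 726 (mod 1153)
726^2 = (726^1)^2 ≡ 726^2 = 527076 ≡ 155 (mod 1153)
726^4 = (726^2)^2 ≡ 155^2 = 24025 ≡ 965 (mod 1153)
726^8 = (726^4)^2 ≡ 965^2 = 931225 ≡ 754 (mod 1153)
726^16 = (726^8)^2 ≡ 754^2 = 568516 ≡ 87 (mod 1153)
726^32 = (726^16)^2 ≡ 87^2 = 7569 ≡ 651 (mod 1153)
726^33 = 726^32 · 726^1 ≡ 651 · 726 ≡ 1049 (mod 1153).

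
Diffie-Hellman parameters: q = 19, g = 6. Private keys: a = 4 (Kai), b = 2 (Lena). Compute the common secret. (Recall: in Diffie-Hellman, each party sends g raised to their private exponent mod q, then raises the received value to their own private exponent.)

16

Kai sends A = g^a mod q = 6^4 mod 19.
6^1 ≡ 6 (mod 19)
6^2 = (6^1)^2 ≡ 6^2 = 36 ≡ 17 (mod 19)
6^4 = (6^2)^2 ≡ 17^2 = 289 ≡ 4 (mod 19)
So A = 4. Lena then computes K = A^b mod q = 4^2 mod 19.
4^1 ≡ 4 (mod 19)
4^2 = (4^1)^2 ≡ 4^2 = 16 ≡ 16 (mod 19)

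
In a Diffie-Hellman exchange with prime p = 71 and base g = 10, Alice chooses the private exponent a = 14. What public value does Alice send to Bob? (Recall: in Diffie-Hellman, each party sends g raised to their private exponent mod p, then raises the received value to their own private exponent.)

25

Public value = 10^14 mod 71.
10^1 ≡ 10 (mod 71)
10^2 = (10^1)^2 ≡ 10^2 = 100 ≡ 29 (mod 71)
10^4 = (10^2)^2 ≡ 29^2 = 841 ≡ 60 (mod 71)
10^8 = (10^4)^2 ≡ 60^2 = 3600 ≡ 50 (mod 71)
10^14 = 10^8 · 10^4 · 10^2 ≡ 50 · 60 · 29 ≡ 25 (mod 71).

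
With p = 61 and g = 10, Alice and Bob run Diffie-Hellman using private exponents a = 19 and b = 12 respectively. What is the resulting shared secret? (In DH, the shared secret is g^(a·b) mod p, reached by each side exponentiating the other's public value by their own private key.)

20

Alice sends A = g^a mod p = 10^19 mod 61.
10^1 ≡ 10 (mod 61)
10^2 = (10^1)^2 ≡ 10^2 = 100 ≡ 39 (mod 61)
10^4 = (10^2)^2 ≡ 39^2 = 1521 ≡ 57 (mod 61)
10^8 = (10^4)^2 ≡ 57^2 = 3249 ≡ 16 (mod 61)
10^16 = (10^8)^2 ≡ 16^2 = 256 ≡ 12 (mod 61)
10^19 = 10^16 · 10^2 · 10^1 ≡ 12 · 39 · 10 ≡ 44 (mod 61).
So A = 44. Bob then computes K = A^b mod p = 44^12 mod 61.
44^1 ≡ 44 (mod 61)
44^2 = (44^1)^2 ≡ 44^2 = 1936 ≡ 45 (mod 61)
44^4 = (44^2)^2 ≡ 45^2 = 2025 ≡ 12 (mod 61)
44^8 = (44^4)^2 ≡ 12^2 = 144 ≡ 22 (mod 61)
44^12 = 44^8 · 44^4 ≡ 22 · 12 ≡ 20 (mod 61).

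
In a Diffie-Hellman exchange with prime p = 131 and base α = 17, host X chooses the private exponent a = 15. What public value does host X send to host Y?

86

Public value = 17^15 mod 131.
17^1 ≡ 17 (mod 131)
17^2 = (17^1)^2 ≡ 17^2 = 289 ≡ 27 (mod 131)
17^4 = (17^2)^2 ≡ 27^2 = 729 ≡ 74 (mod 131)
17^8 = (17^4)^2 ≡ 74^2 = 5476 ≡ 105 (mod 131)
17^15 = 17^8 · 17^4 · 17^2 · 17^1 ≡ 105 · 74 · 27 · 17 ≡ 86 (mod 131).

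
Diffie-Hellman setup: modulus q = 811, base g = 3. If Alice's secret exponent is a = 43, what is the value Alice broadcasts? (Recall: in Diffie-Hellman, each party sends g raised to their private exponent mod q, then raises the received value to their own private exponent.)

Public value = 3^43 mod 811.
3^1 ≡ 3 (mod 811)
3^2 = (3^1)^2 ≡ 3^2 = 9 ≡ 9 (mod 811)
3^4 = (3^2)^2 ≡ 9^2 = 81 ≡ 81 (mod 811)
3^8 = (3^4)^2 ≡ 81^2 = 6561 ≡ 73 (mod 811)
3^16 = (3^8)^2 ≡ 73^2 = 5329 ≡ 463 (mod 811)
3^32 = (3^16)^2 ≡ 463^2 = 214369 ≡ 265 (mod 811)
3^43 = 3^32 · 3^8 · 3^2 · 3^1 ≡ 265 · 73 · 9 · 3 ≡ 31 (mod 811).

31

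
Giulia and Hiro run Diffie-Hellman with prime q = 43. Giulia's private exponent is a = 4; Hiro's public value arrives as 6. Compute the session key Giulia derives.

6

Shared key K = 6^4 mod 43.
6^1 ≡ 6 (mod 43)
6^2 = (6^1)^2 ≡ 6^2 = 36 ≡ 36 (mod 43)
6^4 = (6^2)^2 ≡ 36^2 = 1296 ≡ 6 (mod 43)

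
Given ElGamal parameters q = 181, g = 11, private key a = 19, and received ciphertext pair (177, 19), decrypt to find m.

Shared mask s = c₁^a mod q = 177^19 mod 181.
177^1 ≡ 177 (mod 181)
177^2 = (177^1)^2 ≡ 177^2 = 31329 ≡ 16 (mod 181)
177^4 = (177^2)^2 ≡ 16^2 = 256 ≡ 75 (mod 181)
177^8 = (177^4)^2 ≡ 75^2 = 5625 ≡ 14 (mod 181)
177^16 = (177^8)^2 ≡ 14^2 = 196 ≡ 15 (mod 181)
177^19 = 177^16 · 177^2 · 177^1 ≡ 15 · 16 · 177 ≡ 126 (mod 181).
So s = 126; s⁻¹ ≡ 102 (mod 181).
m = c₂ · s⁻¹ mod 181 = 19 · 102 mod 181 = 128.

128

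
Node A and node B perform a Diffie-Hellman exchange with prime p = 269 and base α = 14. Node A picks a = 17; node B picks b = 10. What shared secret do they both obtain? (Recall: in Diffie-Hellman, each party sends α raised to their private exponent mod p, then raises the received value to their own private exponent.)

239

Node A sends A = α^a mod p = 14^17 mod 269.
14^1 ≡ 14 (mod 269)
14^2 = (14^1)^2 ≡ 14^2 = 196 ≡ 196 (mod 269)
14^4 = (14^2)^2 ≡ 196^2 = 38416 ≡ 218 (mod 269)
14^8 = (14^4)^2 ≡ 218^2 = 47524 ≡ 180 (mod 269)
14^16 = (14^8)^2 ≡ 180^2 = 32400 ≡ 120 (mod 269)
14^17 = 14^16 · 14^1 ≡ 120 · 14 ≡ 66 (mod 269).
So A = 66. Node B then computes K = A^b mod p = 66^10 mod 269.
66^1 ≡ 66 (mod 269)
66^2 = (66^1)^2 ≡ 66^2 = 4356 ≡ 52 (mod 269)
66^4 = (66^2)^2 ≡ 52^2 = 2704 ≡ 14 (mod 269)
66^8 = (66^4)^2 ≡ 14^2 = 196 ≡ 196 (mod 269)
66^10 = 66^8 · 66^2 ≡ 196 · 52 ≡ 239 (mod 269).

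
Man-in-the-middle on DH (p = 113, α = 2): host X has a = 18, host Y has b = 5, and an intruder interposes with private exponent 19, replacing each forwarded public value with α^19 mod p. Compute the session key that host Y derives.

Host Y receives an intruder's public value M = 2^19 mod 113 instead of the honest one.
2^1 ≡ 2 (mod 113)
2^2 = (2^1)^2 ≡ 2^2 = 4 ≡ 4 (mod 113)
2^4 = (2^2)^2 ≡ 4^2 = 16 ≡ 16 (mod 113)
2^8 = (2^4)^2 ≡ 16^2 = 256 ≡ 30 (mod 113)
2^16 = (2^8)^2 ≡ 30^2 = 900 ≡ 109 (mod 113)
2^19 = 2^16 · 2^2 · 2^1 ≡ 109 · 4 · 2 ≡ 81 (mod 113).
So M = 81. Host Y computes K = M^5 mod 113.
81^1 ≡ 81 (mod 113)
81^2 = (81^1)^2 ≡ 81^2 = 6561 ≡ 7 (mod 113)
81^4 = (81^2)^2 ≡ 7^2 = 49 ≡ 49 (mod 113)
81^5 = 81^4 · 81^1 ≡ 49 · 81 ≡ 14 (mod 113).

14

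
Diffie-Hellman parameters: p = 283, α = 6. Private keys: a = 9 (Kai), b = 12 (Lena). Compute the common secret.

61

Lena sends B = α^b mod p = 6^12 mod 283.
6^1 ≡ 6 (mod 283)
6^2 = (6^1)^2 ≡ 6^2 = 36 ≡ 36 (mod 283)
6^4 = (6^2)^2 ≡ 36^2 = 1296 ≡ 164 (mod 283)
6^8 = (6^4)^2 ≡ 164^2 = 26896 ≡ 11 (mod 283)
6^12 = 6^8 · 6^4 ≡ 11 · 164 ≡ 106 (mod 283).
So B = 106. Kai then computes K = B^a mod p = 106^9 mod 283.
106^1 ≡ 106 (mod 283)
106^2 = (106^1)^2 ≡ 106^2 = 11236 ≡ 199 (mod 283)
106^4 = (106^2)^2 ≡ 199^2 = 39601 ≡ 264 (mod 283)
106^8 = (106^4)^2 ≡ 264^2 = 69696 ≡ 78 (mod 283)
106^9 = 106^8 · 106^1 ≡ 78 · 106 ≡ 61 (mod 283).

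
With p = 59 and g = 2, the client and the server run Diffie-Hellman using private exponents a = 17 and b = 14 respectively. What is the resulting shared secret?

The server sends B = g^b mod p = 2^14 mod 59.
2^1 ≡ 2 (mod 59)
2^2 = (2^1)^2 ≡ 2^2 = 4 ≡ 4 (mod 59)
2^4 = (2^2)^2 ≡ 4^2 = 16 ≡ 16 (mod 59)
2^8 = (2^4)^2 ≡ 16^2 = 256 ≡ 20 (mod 59)
2^14 = 2^8 · 2^4 · 2^2 ≡ 20 · 16 · 4 ≡ 41 (mod 59).
So B = 41. The client then computes K = B^a mod p = 41^17 mod 59.
41^1 ≡ 41 (mod 59)
41^2 = (41^1)^2 ≡ 41^2 = 1681 ≡ 29 (mod 59)
41^4 = (41^2)^2 ≡ 29^2 = 841 ≡ 15 (mod 59)
41^8 = (41^4)^2 ≡ 15^2 = 225 ≡ 48 (mod 59)
41^16 = (41^8)^2 ≡ 48^2 = 2304 ≡ 3 (mod 59)
41^17 = 41^16 · 41^1 ≡ 3 · 41 ≡ 5 (mod 59).

5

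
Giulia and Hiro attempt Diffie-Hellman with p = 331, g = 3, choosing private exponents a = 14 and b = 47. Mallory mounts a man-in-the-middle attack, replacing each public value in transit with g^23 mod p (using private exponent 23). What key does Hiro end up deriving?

255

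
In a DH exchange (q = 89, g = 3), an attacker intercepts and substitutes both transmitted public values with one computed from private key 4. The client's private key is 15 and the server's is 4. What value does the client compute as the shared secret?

The client receives an attacker's public value M = 3^4 mod 89 instead of the honest one.
3^1 ≡ 3 (mod 89)
3^2 = (3^1)^2 ≡ 3^2 = 9 ≡ 9 (mod 89)
3^4 = (3^2)^2 ≡ 9^2 = 81 ≡ 81 (mod 89)
So M = 81. The client computes K = M^15 mod 89.
81^1 ≡ 81 (mod 89)
81^2 = (81^1)^2 ≡ 81^2 = 6561 ≡ 64 (mod 89)
81^4 = (81^2)^2 ≡ 64^2 = 4096 ≡ 2 (mod 89)
81^8 = (81^4)^2 ≡ 2^2 = 4 ≡ 4 (mod 89)
81^15 = 81^8 · 81^4 · 81^2 · 81^1 ≡ 4 · 2 · 64 · 81 ≡ 87 (mod 89).

87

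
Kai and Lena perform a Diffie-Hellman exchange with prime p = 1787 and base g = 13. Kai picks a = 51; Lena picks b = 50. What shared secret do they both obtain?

1656

Lena sends B = g^b mod p = 13^50 mod 1787.
13^1 ≡ 13 (mod 1787)
13^2 = (13^1)^2 ≡ 13^2 = 169 ≡ 169 (mod 1787)
13^4 = (13^2)^2 ≡ 169^2 = 28561 ≡ 1756 (mod 1787)
13^8 = (13^4)^2 ≡ 1756^2 = 3083536 ≡ 961 (mod 1787)
13^16 = (13^8)^2 ≡ 961^2 = 923521 ≡ 1429 (mod 1787)
13^32 = (13^16)^2 ≡ 1429^2 = 2042041 ≡ 1287 (mod 1787)
13^50 = 13^32 · 13^16 · 13^2 ≡ 1287 · 1429 · 169 ≡ 664 (mod 1787).
So B = 664. Kai then computes K = B^a mod p = 664^51 mod 1787.
664^1 ≡ 664 (mod 1787)
664^2 = (664^1)^2 ≡ 664^2 = 440896 ≡ 1294 (mod 1787)
664^4 = (664^2)^2 ≡ 1294^2 = 1674436 ≡ 17 (mod 1787)
664^8 = (664^4)^2 ≡ 17^2 = 289 ≡ 289 (mod 1787)
664^16 = (664^8)^2 ≡ 289^2 = 83521 ≡ 1319 (mod 1787)
664^32 = (664^16)^2 ≡ 1319^2 = 1739761 ≡ 1010 (mod 1787)
664^51 = 664^32 · 664^16 · 664^2 · 664^1 ≡ 1010 · 1319 · 1294 · 664 ≡ 1656 (mod 1787).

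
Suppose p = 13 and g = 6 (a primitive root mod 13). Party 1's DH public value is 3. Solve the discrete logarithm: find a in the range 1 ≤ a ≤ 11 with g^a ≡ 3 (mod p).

Try successive powers of 6 modulo 13:
6^1 ≡ 6
6^2 ≡ 10
6^3 ≡ 8
6^4 ≡ 9
6^5 ≡ 2
6^6 ≡ 12
6^7 ≡ 7
6^8 ≡ 3
Found: a = 8.

8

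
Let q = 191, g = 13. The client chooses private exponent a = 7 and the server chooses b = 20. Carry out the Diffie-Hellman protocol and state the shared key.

25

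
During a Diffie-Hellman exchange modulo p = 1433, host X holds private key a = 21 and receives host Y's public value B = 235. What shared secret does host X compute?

Shared key K = 235^21 mod 1433.
235^1 ≡ 235 (mod 1433)
235^2 = (235^1)^2 ≡ 235^2 = 55225 ≡ 771 (mod 1433)
235^4 = (235^2)^2 ≡ 771^2 = 594441 ≡ 1179 (mod 1433)
235^8 = (235^4)^2 ≡ 1179^2 = 1390041 ≡ 31 (mod 1433)
235^16 = (235^8)^2 ≡ 31^2 = 961 ≡ 961 (mod 1433)
235^21 = 235^16 · 235^4 · 235^1 ≡ 961 · 1179 · 235 ≡ 900 (mod 1433).

900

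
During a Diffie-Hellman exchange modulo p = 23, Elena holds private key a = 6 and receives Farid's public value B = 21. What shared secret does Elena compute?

18

Shared key K = 21^6 mod 23.
21^1 ≡ 21 (mod 23)
21^2 = (21^1)^2 ≡ 21^2 = 441 ≡ 4 (mod 23)
21^4 = (21^2)^2 ≡ 4^2 = 16 ≡ 16 (mod 23)
21^6 = 21^4 · 21^2 ≡ 16 · 4 ≡ 18 (mod 23).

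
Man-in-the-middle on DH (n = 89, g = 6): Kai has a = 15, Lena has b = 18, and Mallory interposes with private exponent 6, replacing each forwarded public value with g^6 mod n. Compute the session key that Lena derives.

85

Lena receives Mallory's public value M = 6^6 mod 89 instead of the honest one.
6^1 ≡ 6 (mod 89)
6^2 = (6^1)^2 ≡ 6^2 = 36 ≡ 36 (mod 89)
6^4 = (6^2)^2 ≡ 36^2 = 1296 ≡ 50 (mod 89)
6^6 = 6^4 · 6^2 ≡ 50 · 36 ≡ 20 (mod 89).
So M = 20. Lena computes K = M^18 mod 89.
20^1 ≡ 20 (mod 89)
20^2 = (20^1)^2 ≡ 20^2 = 400 ≡ 44 (mod 89)
20^4 = (20^2)^2 ≡ 44^2 = 1936 ≡ 67 (mod 89)
20^8 = (20^4)^2 ≡ 67^2 = 4489 ≡ 39 (mod 89)
20^16 = (20^8)^2 ≡ 39^2 = 1521 ≡ 8 (mod 89)
20^18 = 20^16 · 20^2 ≡ 8 · 44 ≡ 85 (mod 89).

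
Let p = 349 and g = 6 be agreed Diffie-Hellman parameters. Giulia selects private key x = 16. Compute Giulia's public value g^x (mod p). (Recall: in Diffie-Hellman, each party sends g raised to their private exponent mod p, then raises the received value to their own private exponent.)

Public value = 6^16 (mod 349).
6^1 ≡ 6 (mod 349)
6^2 = (6^1)^2 ≡ 6^2 = 36 ≡ 36 (mod 349)
6^4 = (6^2)^2 ≡ 36^2 = 1296 ≡ 249 (mod 349)
6^8 = (6^4)^2 ≡ 249^2 = 62001 ≡ 228 (mod 349)
6^16 = (6^8)^2 ≡ 228^2 = 51984 ≡ 332 (mod 349)

332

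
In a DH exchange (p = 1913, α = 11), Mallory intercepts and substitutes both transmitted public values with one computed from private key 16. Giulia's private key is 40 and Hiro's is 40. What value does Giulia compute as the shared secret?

286

Giulia receives Mallory's public value M = 11^16 mod 1913 instead of the honest one.
11^1 ≡ 11 (mod 1913)
11^2 = (11^1)^2 ≡ 11^2 = 121 ≡ 121 (mod 1913)
11^4 = (11^2)^2 ≡ 121^2 = 14641 ≡ 1250 (mod 1913)
11^8 = (11^4)^2 ≡ 1250^2 = 1562500 ≡ 1492 (mod 1913)
11^16 = (11^8)^2 ≡ 1492^2 = 2226064 ≡ 1245 (mod 1913)
So M = 1245. Giulia computes K = M^40 mod 1913.
1245^1 ≡ 1245 (mod 1913)
1245^2 = (1245^1)^2 ≡ 1245^2 = 1550025 ≡ 495 (mod 1913)
1245^4 = (1245^2)^2 ≡ 495^2 = 245025 ≡ 161 (mod 1913)
1245^8 = (1245^4)^2 ≡ 161^2 = 25921 ≡ 1052 (mod 1913)
1245^16 = (1245^8)^2 ≡ 1052^2 = 1106704 ≡ 990 (mod 1913)
1245^32 = (1245^16)^2 ≡ 990^2 = 980100 ≡ 644 (mod 1913)
1245^40 = 1245^32 · 1245^8 ≡ 644 · 1052 ≡ 286 (mod 1913).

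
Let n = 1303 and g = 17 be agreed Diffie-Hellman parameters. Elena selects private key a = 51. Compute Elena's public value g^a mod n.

492

Public value = 17^51 mod 1303.
17^1 ≡ 17 (mod 1303)
17^2 = (17^1)^2 ≡ 17^2 = 289 ≡ 289 (mod 1303)
17^4 = (17^2)^2 ≡ 289^2 = 83521 ≡ 129 (mod 1303)
17^8 = (17^4)^2 ≡ 129^2 = 16641 ≡ 1005 (mod 1303)
17^16 = (17^8)^2 ≡ 1005^2 = 1010025 ≡ 200 (mod 1303)
17^32 = (17^16)^2 ≡ 200^2 = 40000 ≡ 910 (mod 1303)
17^51 = 17^32 · 17^16 · 17^2 · 17^1 ≡ 910 · 200 · 289 · 17 ≡ 492 (mod 1303).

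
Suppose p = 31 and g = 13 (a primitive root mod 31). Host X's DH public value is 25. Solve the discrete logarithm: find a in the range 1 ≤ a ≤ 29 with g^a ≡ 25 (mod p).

Try successive powers of 13 modulo 31:
13^1 ≡ 13
13^2 ≡ 14
13^3 ≡ 27
13^4 ≡ 10
13^5 ≡ 6
13^6 ≡ 16
13^7 ≡ 22
13^8 ≡ 7
13^9 ≡ 29
13^10 ≡ 5
13^11 ≡ 3
13^12 ≡ 8
13^13 ≡ 11
13^14 ≡ 19
13^15 ≡ 30
13^16 ≡ 18
13^17 ≡ 17
13^18 ≡ 4
13^19 ≡ 21
13^20 ≡ 25
Found: a = 20.

20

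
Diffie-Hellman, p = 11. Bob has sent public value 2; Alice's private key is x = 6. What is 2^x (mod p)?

Shared key K = 2^6 mod 11.
2^1 ≡ 2 (mod 11)
2^2 = (2^1)^2 ≡ 2^2 = 4 ≡ 4 (mod 11)
2^4 = (2^2)^2 ≡ 4^2 = 16 ≡ 5 (mod 11)
2^6 = 2^4 · 2^2 ≡ 5 · 4 ≡ 9 (mod 11).

9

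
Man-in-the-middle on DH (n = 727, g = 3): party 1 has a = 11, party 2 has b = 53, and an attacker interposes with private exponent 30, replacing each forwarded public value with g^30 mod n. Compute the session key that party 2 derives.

482

Party 2 receives an attacker's public value M = 3^30 mod 727 instead of the honest one.
3^1 ≡ 3 (mod 727)
3^2 = (3^1)^2 ≡ 3^2 = 9 ≡ 9 (mod 727)
3^4 = (3^2)^2 ≡ 9^2 = 81 ≡ 81 (mod 727)
3^8 = (3^4)^2 ≡ 81^2 = 6561 ≡ 18 (mod 727)
3^16 = (3^8)^2 ≡ 18^2 = 324 ≡ 324 (mod 727)
3^30 = 3^16 · 3^8 · 3^4 · 3^2 ≡ 324 · 18 · 81 · 9 ≡ 32 (mod 727).
So M = 32. Party 2 computes K = M^53 mod 727.
32^1 ≡ 32 (mod 727)
32^2 = (32^1)^2 ≡ 32^2 = 1024 ≡ 297 (mod 727)
32^4 = (32^2)^2 ≡ 297^2 = 88209 ≡ 242 (mod 727)
32^8 = (32^4)^2 ≡ 242^2 = 58564 ≡ 404 (mod 727)
32^16 = (32^8)^2 ≡ 404^2 = 163216 ≡ 368 (mod 727)
32^32 = (32^16)^2 ≡ 368^2 = 135424 ≡ 202 (mod 727)
32^53 = 32^32 · 32^16 · 32^4 · 32^1 ≡ 202 · 368 · 242 · 32 ≡ 482 (mod 727).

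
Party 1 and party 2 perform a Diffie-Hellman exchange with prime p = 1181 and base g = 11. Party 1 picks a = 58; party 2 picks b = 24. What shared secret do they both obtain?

Party 2 sends B = g^b mod p = 11^24 mod 1181.
11^1 ≡ 11 (mod 1181)
11^2 = (11^1)^2 ≡ 11^2 = 121 ≡ 121 (mod 1181)
11^4 = (11^2)^2 ≡ 121^2 = 14641 ≡ 469 (mod 1181)
11^8 = (11^4)^2 ≡ 469^2 = 219961 ≡ 295 (mod 1181)
11^16 = (11^8)^2 ≡ 295^2 = 87025 ≡ 812 (mod 1181)
11^24 = 11^16 · 11^8 ≡ 812 · 295 ≡ 978 (mod 1181).
So B = 978. Party 1 then computes K = B^a mod p = 978^58 mod 1181.
978^1 ≡ 978 (mod 1181)
978^2 = (978^1)^2 ≡ 978^2 = 956484 ≡ 1055 (mod 1181)
978^4 = (978^2)^2 ≡ 1055^2 = 1113025 ≡ 523 (mod 1181)
978^8 = (978^4)^2 ≡ 523^2 = 273529 ≡ 718 (mod 1181)
978^16 = (978^8)^2 ≡ 718^2 = 515524 ≡ 608 (mod 1181)
978^32 = (978^16)^2 ≡ 608^2 = 369664 ≡ 11 (mod 1181)
978^58 = 978^32 · 978^16 · 978^8 · 978^2 ≡ 11 · 608 · 718 · 1055 ≡ 1117 (mod 1181).

1117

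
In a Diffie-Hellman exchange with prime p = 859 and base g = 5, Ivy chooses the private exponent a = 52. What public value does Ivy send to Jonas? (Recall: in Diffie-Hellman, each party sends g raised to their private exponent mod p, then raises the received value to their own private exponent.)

229

Public value = 5^52 (mod 859).
5^1 ≡ 5 (mod 859)
5^2 = (5^1)^2 ≡ 5^2 = 25 ≡ 25 (mod 859)
5^4 = (5^2)^2 ≡ 25^2 = 625 ≡ 625 (mod 859)
5^8 = (5^4)^2 ≡ 625^2 = 390625 ≡ 639 (mod 859)
5^16 = (5^8)^2 ≡ 639^2 = 408321 ≡ 296 (mod 859)
5^32 = (5^16)^2 ≡ 296^2 = 87616 ≡ 857 (mod 859)
5^52 = 5^32 · 5^16 · 5^4 ≡ 857 · 296 · 625 ≡ 229 (mod 859).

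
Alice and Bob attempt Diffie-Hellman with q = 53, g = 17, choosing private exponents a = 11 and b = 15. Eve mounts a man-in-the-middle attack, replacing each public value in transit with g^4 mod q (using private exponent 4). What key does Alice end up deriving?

13

Alice receives Eve's public value M = 17^4 mod 53 instead of the honest one.
17^1 ≡ 17 (mod 53)
17^2 = (17^1)^2 ≡ 17^2 = 289 ≡ 24 (mod 53)
17^4 = (17^2)^2 ≡ 24^2 = 576 ≡ 46 (mod 53)
So M = 46. Alice computes K = M^11 mod 53.
46^1 ≡ 46 (mod 53)
46^2 = (46^1)^2 ≡ 46^2 = 2116 ≡ 49 (mod 53)
46^4 = (46^2)^2 ≡ 49^2 = 2401 ≡ 16 (mod 53)
46^8 = (46^4)^2 ≡ 16^2 = 256 ≡ 44 (mod 53)
46^11 = 46^8 · 46^2 · 46^1 ≡ 44 · 49 · 46 ≡ 13 (mod 53).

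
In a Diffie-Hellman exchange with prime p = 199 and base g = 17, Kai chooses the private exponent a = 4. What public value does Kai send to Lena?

Public value = 17^4 (mod 199).
17^1 ≡ 17 (mod 199)
17^2 = (17^1)^2 ≡ 17^2 = 289 ≡ 90 (mod 199)
17^4 = (17^2)^2 ≡ 90^2 = 8100 ≡ 140 (mod 199)

140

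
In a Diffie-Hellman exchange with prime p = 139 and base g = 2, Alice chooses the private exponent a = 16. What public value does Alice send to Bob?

Public value = 2^16 (mod 139).
2^1 ≡ 2 (mod 139)
2^2 = (2^1)^2 ≡ 2^2 = 4 ≡ 4 (mod 139)
2^4 = (2^2)^2 ≡ 4^2 = 16 ≡ 16 (mod 139)
2^8 = (2^4)^2 ≡ 16^2 = 256 ≡ 117 (mod 139)
2^16 = (2^8)^2 ≡ 117^2 = 13689 ≡ 67 (mod 139)

67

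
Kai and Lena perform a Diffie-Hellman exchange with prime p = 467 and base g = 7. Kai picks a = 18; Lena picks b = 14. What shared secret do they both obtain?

Lena sends B = g^b mod p = 7^14 mod 467.
7^1 ≡ 7 (mod 467)
7^2 = (7^1)^2 ≡ 7^2 = 49 ≡ 49 (mod 467)
7^4 = (7^2)^2 ≡ 49^2 = 2401 ≡ 66 (mod 467)
7^8 = (7^4)^2 ≡ 66^2 = 4356 ≡ 153 (mod 467)
7^14 = 7^8 · 7^4 · 7^2 ≡ 153 · 66 · 49 ≡ 249 (mod 467).
So B = 249. Kai then computes K = B^a mod p = 249^18 mod 467.
249^1 ≡ 249 (mod 467)
249^2 = (249^1)^2 ≡ 249^2 = 62001 ≡ 357 (mod 467)
249^4 = (249^2)^2 ≡ 357^2 = 127449 ≡ 425 (mod 467)
249^8 = (249^4)^2 ≡ 425^2 = 180625 ≡ 363 (mod 467)
249^16 = (249^8)^2 ≡ 363^2 = 131769 ≡ 75 (mod 467)
249^18 = 249^16 · 249^2 ≡ 75 · 357 ≡ 156 (mod 467).

156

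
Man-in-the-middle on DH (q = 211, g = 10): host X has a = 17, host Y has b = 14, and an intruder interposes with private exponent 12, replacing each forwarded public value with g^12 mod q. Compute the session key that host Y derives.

Host Y receives an intruder's public value M = 10^12 mod 211 instead of the honest one.
10^1 ≡ 10 (mod 211)
10^2 = (10^1)^2 ≡ 10^2 = 100 ≡ 100 (mod 211)
10^4 = (10^2)^2 ≡ 100^2 = 10000 ≡ 83 (mod 211)
10^8 = (10^4)^2 ≡ 83^2 = 6889 ≡ 137 (mod 211)
10^12 = 10^8 · 10^4 ≡ 137 · 83 ≡ 188 (mod 211).
So M = 188. Host Y computes K = M^14 mod 211.
188^1 ≡ 188 (mod 211)
188^2 = (188^1)^2 ≡ 188^2 = 35344 ≡ 107 (mod 211)
188^4 = (188^2)^2 ≡ 107^2 = 11449 ≡ 55 (mod 211)
188^8 = (188^4)^2 ≡ 55^2 = 3025 ≡ 71 (mod 211)
188^14 = 188^8 · 188^4 · 188^2 ≡ 71 · 55 · 107 ≡ 55 (mod 211).

55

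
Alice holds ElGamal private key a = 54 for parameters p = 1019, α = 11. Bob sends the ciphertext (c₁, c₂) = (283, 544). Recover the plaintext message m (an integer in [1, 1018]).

893

Shared mask s = c₁^a mod p = 283^54 mod 1019.
283^1 ≡ 283 (mod 1019)
283^2 = (283^1)^2 ≡ 283^2 = 80089 ≡ 607 (mod 1019)
283^4 = (283^2)^2 ≡ 607^2 = 368449 ≡ 590 (mod 1019)
283^8 = (283^4)^2 ≡ 590^2 = 348100 ≡ 621 (mod 1019)
283^16 = (283^8)^2 ≡ 621^2 = 385641 ≡ 459 (mod 1019)
283^32 = (283^16)^2 ≡ 459^2 = 210681 ≡ 767 (mod 1019)
283^54 = 283^32 · 283^16 · 283^4 · 283^2 ≡ 767 · 459 · 590 · 607 ≡ 303 (mod 1019).
So s = 303; s⁻¹ ≡ 528 (mod 1019).
m = c₂ · s⁻¹ mod 1019 = 544 · 528 mod 1019 = 893.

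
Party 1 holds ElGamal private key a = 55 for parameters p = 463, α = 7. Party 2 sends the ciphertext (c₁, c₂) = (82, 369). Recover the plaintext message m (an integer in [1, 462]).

443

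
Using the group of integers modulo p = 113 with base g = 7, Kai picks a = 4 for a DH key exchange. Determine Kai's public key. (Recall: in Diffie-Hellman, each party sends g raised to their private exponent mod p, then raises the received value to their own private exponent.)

28

Public value = 7^{4} \pmod{113}.
7^1 ≡ 7 (mod 113)
7^2 = (7^1)^2 ≡ 7^2 = 49 ≡ 49 (mod 113)
7^4 = (7^2)^2 ≡ 49^2 = 2401 ≡ 28 (mod 113)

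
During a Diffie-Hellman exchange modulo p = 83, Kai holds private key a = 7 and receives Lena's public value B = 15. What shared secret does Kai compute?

57

Shared key K = 15^7 mod 83.
15^1 ≡ 15 (mod 83)
15^2 = (15^1)^2 ≡ 15^2 = 225 ≡ 59 (mod 83)
15^4 = (15^2)^2 ≡ 59^2 = 3481 ≡ 78 (mod 83)
15^7 = 15^4 · 15^2 · 15^1 ≡ 78 · 59 · 15 ≡ 57 (mod 83).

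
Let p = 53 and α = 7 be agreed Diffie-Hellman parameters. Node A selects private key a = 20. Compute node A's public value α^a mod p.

24

Public value = 7^20 mod 53.
7^1 ≡ 7 (mod 53)
7^2 = (7^1)^2 ≡ 7^2 = 49 ≡ 49 (mod 53)
7^4 = (7^2)^2 ≡ 49^2 = 2401 ≡ 16 (mod 53)
7^8 = (7^4)^2 ≡ 16^2 = 256 ≡ 44 (mod 53)
7^16 = (7^8)^2 ≡ 44^2 = 1936 ≡ 28 (mod 53)
7^20 = 7^16 · 7^4 ≡ 28 · 16 ≡ 24 (mod 53).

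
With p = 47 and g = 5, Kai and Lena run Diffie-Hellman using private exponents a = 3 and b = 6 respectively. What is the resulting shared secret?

Kai sends A = g^a mod p = 5^3 mod 47.
5^1 ≡ 5 (mod 47)
5^2 = (5^1)^2 ≡ 5^2 = 25 ≡ 25 (mod 47)
5^3 = 5^2 · 5^1 ≡ 25 · 5 ≡ 31 (mod 47).
So A = 31. Lena then computes K = A^b mod p = 31^6 mod 47.
31^1 ≡ 31 (mod 47)
31^2 = (31^1)^2 ≡ 31^2 = 961 ≡ 21 (mod 47)
31^4 = (31^2)^2 ≡ 21^2 = 441 ≡ 18 (mod 47)
31^6 = 31^4 · 31^2 ≡ 18 · 21 ≡ 2 (mod 47).

2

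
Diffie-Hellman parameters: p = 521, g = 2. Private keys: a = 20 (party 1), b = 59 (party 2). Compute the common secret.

Party 2 sends B = g^b mod p = 2^59 mod 521.
2^1 ≡ 2 (mod 521)
2^2 = (2^1)^2 ≡ 2^2 = 4 ≡ 4 (mod 521)
2^4 = (2^2)^2 ≡ 4^2 = 16 ≡ 16 (mod 521)
2^8 = (2^4)^2 ≡ 16^2 = 256 ≡ 256 (mod 521)
2^16 = (2^8)^2 ≡ 256^2 = 65536 ≡ 411 (mod 521)
2^32 = (2^16)^2 ≡ 411^2 = 168921 ≡ 117 (mod 521)
2^59 = 2^32 · 2^16 · 2^8 · 2^2 · 2^1 ≡ 117 · 411 · 256 · 4 · 2 ≡ 151 (mod 521).
So B = 151. Party 1 then computes K = B^a mod p = 151^20 mod 521.
151^1 ≡ 151 (mod 521)
151^2 = (151^1)^2 ≡ 151^2 = 22801 ≡ 398 (mod 521)
151^4 = (151^2)^2 ≡ 398^2 = 158404 ≡ 20 (mod 521)
151^8 = (151^4)^2 ≡ 20^2 = 400 ≡ 400 (mod 521)
151^16 = (151^8)^2 ≡ 400^2 = 160000 ≡ 53 (mod 521)
151^20 = 151^16 · 151^4 ≡ 53 · 20 ≡ 18 (mod 521).

18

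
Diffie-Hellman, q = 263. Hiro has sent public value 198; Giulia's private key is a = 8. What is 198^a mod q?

150

Shared key K = 198^8 mod 263.
198^1 ≡ 198 (mod 263)
198^2 = (198^1)^2 ≡ 198^2 = 39204 ≡ 17 (mod 263)
198^4 = (198^2)^2 ≡ 17^2 = 289 ≡ 26 (mod 263)
198^8 = (198^4)^2 ≡ 26^2 = 676 ≡ 150 (mod 263)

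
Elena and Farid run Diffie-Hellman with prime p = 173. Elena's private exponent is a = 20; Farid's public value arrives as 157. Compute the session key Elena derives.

100

Shared key K = 157^20 mod 173.
157^1 ≡ 157 (mod 173)
157^2 = (157^1)^2 ≡ 157^2 = 24649 ≡ 83 (mod 173)
157^4 = (157^2)^2 ≡ 83^2 = 6889 ≡ 142 (mod 173)
157^8 = (157^4)^2 ≡ 142^2 = 20164 ≡ 96 (mod 173)
157^16 = (157^8)^2 ≡ 96^2 = 9216 ≡ 47 (mod 173)
157^20 = 157^16 · 157^4 ≡ 47 · 142 ≡ 100 (mod 173).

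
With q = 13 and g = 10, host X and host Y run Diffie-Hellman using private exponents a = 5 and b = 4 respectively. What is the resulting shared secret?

9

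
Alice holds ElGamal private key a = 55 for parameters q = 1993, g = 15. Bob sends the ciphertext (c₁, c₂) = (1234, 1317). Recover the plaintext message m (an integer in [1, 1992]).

1371

Shared mask s = c₁^a mod q = 1234^55 mod 1993.
1234^1 ≡ 1234 (mod 1993)
1234^2 = (1234^1)^2 ≡ 1234^2 = 1522756 ≡ 104 (mod 1993)
1234^4 = (1234^2)^2 ≡ 104^2 = 10816 ≡ 851 (mod 1993)
1234^8 = (1234^4)^2 ≡ 851^2 = 724201 ≡ 742 (mod 1993)
1234^16 = (1234^8)^2 ≡ 742^2 = 550564 ≡ 496 (mod 1993)
1234^32 = (1234^16)^2 ≡ 496^2 = 246016 ≡ 877 (mod 1993)
1234^55 = 1234^32 · 1234^16 · 1234^4 · 1234^2 · 1234^1 ≡ 877 · 496 · 851 · 104 · 1234 ≡ 1161 (mod 1993).
So s = 1161; s⁻¹ ≡ 1363 (mod 1993).
m = c₂ · s⁻¹ mod 1993 = 1317 · 1363 mod 1993 = 1371.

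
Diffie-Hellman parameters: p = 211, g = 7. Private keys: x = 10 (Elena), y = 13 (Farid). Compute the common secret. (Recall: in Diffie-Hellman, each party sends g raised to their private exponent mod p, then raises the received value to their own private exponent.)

180

Elena sends A = g^x mod p = 7^10 mod 211.
7^1 ≡ 7 (mod 211)
7^2 = (7^1)^2 ≡ 7^2 = 49 ≡ 49 (mod 211)
7^4 = (7^2)^2 ≡ 49^2 = 2401 ≡ 80 (mod 211)
7^8 = (7^4)^2 ≡ 80^2 = 6400 ≡ 70 (mod 211)
7^10 = 7^8 · 7^2 ≡ 70 · 49 ≡ 54 (mod 211).
So A = 54. Farid then computes K = A^y mod p = 54^13 mod 211.
54^1 ≡ 54 (mod 211)
54^2 = (54^1)^2 ≡ 54^2 = 2916 ≡ 173 (mod 211)
54^4 = (54^2)^2 ≡ 173^2 = 29929 ≡ 178 (mod 211)
54^8 = (54^4)^2 ≡ 178^2 = 31684 ≡ 34 (mod 211)
54^13 = 54^8 · 54^4 · 54^1 ≡ 34 · 178 · 54 ≡ 180 (mod 211).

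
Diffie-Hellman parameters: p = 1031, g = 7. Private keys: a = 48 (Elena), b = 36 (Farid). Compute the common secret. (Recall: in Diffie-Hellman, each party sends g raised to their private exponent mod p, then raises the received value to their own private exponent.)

Farid sends B = g^b mod p = 7^36 mod 1031.
7^1 ≡ 7 (mod 1031)
7^2 = (7^1)^2 ≡ 7^2 = 49 ≡ 49 (mod 1031)
7^4 = (7^2)^2 ≡ 49^2 = 2401 ≡ 339 (mod 1031)
7^8 = (7^4)^2 ≡ 339^2 = 114921 ≡ 480 (mod 1031)
7^16 = (7^8)^2 ≡ 480^2 = 230400 ≡ 487 (mod 1031)
7^32 = (7^16)^2 ≡ 487^2 = 237169 ≡ 39 (mod 1031)
7^36 = 7^32 · 7^4 ≡ 39 · 339 ≡ 849 (mod 1031).
So B = 849. Elena then computes K = B^a mod p = 849^48 mod 1031.
849^1 ≡ 849 (mod 1031)
849^2 = (849^1)^2 ≡ 849^2 = 720801 ≡ 132 (mod 1031)
849^4 = (849^2)^2 ≡ 132^2 = 17424 ≡ 928 (mod 1031)
849^8 = (849^4)^2 ≡ 928^2 = 861184 ≡ 299 (mod 1031)
849^16 = (849^8)^2 ≡ 299^2 = 89401 ≡ 735 (mod 1031)
849^32 = (849^16)^2 ≡ 735^2 = 540225 ≡ 1012 (mod 1031)
849^48 = 849^32 · 849^16 ≡ 1012 · 735 ≡ 469 (mod 1031).

469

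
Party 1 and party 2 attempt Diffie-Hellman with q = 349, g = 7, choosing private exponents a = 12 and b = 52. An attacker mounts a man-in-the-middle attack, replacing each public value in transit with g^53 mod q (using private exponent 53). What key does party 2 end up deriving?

Party 2 receives an attacker's public value M = 7^53 mod 349 instead of the honest one.
7^1 ≡ 7 (mod 349)
7^2 = (7^1)^2 ≡ 7^2 = 49 ≡ 49 (mod 349)
7^4 = (7^2)^2 ≡ 49^2 = 2401 ≡ 307 (mod 349)
7^8 = (7^4)^2 ≡ 307^2 = 94249 ≡ 19 (mod 349)
7^16 = (7^8)^2 ≡ 19^2 = 361 ≡ 12 (mod 349)
7^32 = (7^16)^2 ≡ 12^2 = 144 ≡ 144 (mod 349)
7^53 = 7^32 · 7^16 · 7^4 · 7^1 ≡ 144 · 12 · 307 · 7 ≡ 112 (mod 349).
So M = 112. Party 2 computes K = M^52 mod 349.
112^1 ≡ 112 (mod 349)
112^2 = (112^1)^2 ≡ 112^2 = 12544 ≡ 329 (mod 349)
112^4 = (112^2)^2 ≡ 329^2 = 108241 ≡ 51 (mod 349)
112^8 = (112^4)^2 ≡ 51^2 = 2601 ≡ 158 (mod 349)
112^16 = (112^8)^2 ≡ 158^2 = 24964 ≡ 185 (mod 349)
112^32 = (112^16)^2 ≡ 185^2 = 34225 ≡ 23 (mod 349)
112^52 = 112^32 · 112^16 · 112^4 ≡ 23 · 185 · 51 ≡ 276 (mod 349).

276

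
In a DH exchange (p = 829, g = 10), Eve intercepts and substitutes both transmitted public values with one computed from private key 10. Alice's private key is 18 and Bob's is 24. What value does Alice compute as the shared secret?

157

Alice receives Eve's public value M = 10^10 mod 829 instead of the honest one.
10^1 ≡ 10 (mod 829)
10^2 = (10^1)^2 ≡ 10^2 = 100 ≡ 100 (mod 829)
10^4 = (10^2)^2 ≡ 100^2 = 10000 ≡ 52 (mod 829)
10^8 = (10^4)^2 ≡ 52^2 = 2704 ≡ 217 (mod 829)
10^10 = 10^8 · 10^2 ≡ 217 · 100 ≡ 146 (mod 829).
So M = 146. Alice computes K = M^18 mod 829.
146^1 ≡ 146 (mod 829)
146^2 = (146^1)^2 ≡ 146^2 = 21316 ≡ 591 (mod 829)
146^4 = (146^2)^2 ≡ 591^2 = 349281 ≡ 272 (mod 829)
146^8 = (146^4)^2 ≡ 272^2 = 73984 ≡ 203 (mod 829)
146^16 = (146^8)^2 ≡ 203^2 = 41209 ≡ 588 (mod 829)
146^18 = 146^16 · 146^2 ≡ 588 · 591 ≡ 157 (mod 829).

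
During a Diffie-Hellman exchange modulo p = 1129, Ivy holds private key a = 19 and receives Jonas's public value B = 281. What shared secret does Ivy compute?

120

Shared key K = 281^19 mod 1129.
281^1 ≡ 281 (mod 1129)
281^2 = (281^1)^2 ≡ 281^2 = 78961 ≡ 1060 (mod 1129)
281^4 = (281^2)^2 ≡ 1060^2 = 1123600 ≡ 245 (mod 1129)
281^8 = (281^4)^2 ≡ 245^2 = 60025 ≡ 188 (mod 1129)
281^16 = (281^8)^2 ≡ 188^2 = 35344 ≡ 345 (mod 1129)
281^19 = 281^16 · 281^2 · 281^1 ≡ 345 · 1060 · 281 ≡ 120 (mod 1129).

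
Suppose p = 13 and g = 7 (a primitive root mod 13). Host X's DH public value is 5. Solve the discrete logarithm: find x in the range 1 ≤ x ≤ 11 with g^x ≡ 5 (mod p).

Try successive powers of 7 modulo 13:
7^1 ≡ 7
7^2 ≡ 10
7^3 ≡ 5
Found: x = 3.

3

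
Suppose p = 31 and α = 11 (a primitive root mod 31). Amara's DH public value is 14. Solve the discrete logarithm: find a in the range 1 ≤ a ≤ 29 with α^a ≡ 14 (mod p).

14

Try successive powers of 11 modulo 31:
11^1 ≡ 11
11^2 ≡ 28
11^3 ≡ 29
11^4 ≡ 9
11^5 ≡ 6
11^6 ≡ 4
11^7 ≡ 13
11^8 ≡ 19
11^9 ≡ 23
11^10 ≡ 5
11^11 ≡ 24
11^12 ≡ 16
11^13 ≡ 21
11^14 ≡ 14
Found: a = 14.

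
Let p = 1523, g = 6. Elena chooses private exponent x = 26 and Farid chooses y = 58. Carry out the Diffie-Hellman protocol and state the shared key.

Elena sends A = g^x mod p = 6^26 mod 1523.
6^1 ≡ 6 (mod 1523)
6^2 = (6^1)^2 ≡ 6^2 = 36 ≡ 36 (mod 1523)
6^4 = (6^2)^2 ≡ 36^2 = 1296 ≡ 1296 (mod 1523)
6^8 = (6^4)^2 ≡ 1296^2 = 1679616 ≡ 1270 (mod 1523)
6^16 = (6^8)^2 ≡ 1270^2 = 1612900 ≡ 43 (mod 1523)
6^26 = 6^16 · 6^8 · 6^2 ≡ 43 · 1270 · 36 ≡ 1290 (mod 1523).
So A = 1290. Farid then computes K = A^y mod p = 1290^58 mod 1523.
1290^1 ≡ 1290 (mod 1523)
1290^2 = (1290^1)^2 ≡ 1290^2 = 1664100 ≡ 984 (mod 1523)
1290^4 = (1290^2)^2 ≡ 984^2 = 968256 ≡ 1151 (mod 1523)
1290^8 = (1290^4)^2 ≡ 1151^2 = 1324801 ≡ 1314 (mod 1523)
1290^16 = (1290^8)^2 ≡ 1314^2 = 1726596 ≡ 1037 (mod 1523)
1290^32 = (1290^16)^2 ≡ 1037^2 = 1075369 ≡ 131 (mod 1523)
1290^58 = 1290^32 · 1290^16 · 1290^8 · 1290^2 ≡ 131 · 1037 · 1314 · 984 ≡ 1453 (mod 1523).

1453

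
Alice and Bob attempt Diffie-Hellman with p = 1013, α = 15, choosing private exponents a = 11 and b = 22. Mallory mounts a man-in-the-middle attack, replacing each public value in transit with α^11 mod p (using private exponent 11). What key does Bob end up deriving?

Bob receives Mallory's public value M = 15^11 mod 1013 instead of the honest one.
15^1 ≡ 15 (mod 1013)
15^2 = (15^1)^2 ≡ 15^2 = 225 ≡ 225 (mod 1013)
15^4 = (15^2)^2 ≡ 225^2 = 50625 ≡ 988 (mod 1013)
15^8 = (15^4)^2 ≡ 988^2 = 976144 ≡ 625 (mod 1013)
15^11 = 15^8 · 15^2 · 15^1 ≡ 625 · 225 · 15 ≡ 309 (mod 1013).
So M = 309. Bob computes K = M^22 mod 1013.
309^1 ≡ 309 (mod 1013)
309^2 = (309^1)^2 ≡ 309^2 = 95481 ≡ 259 (mod 1013)
309^4 = (309^2)^2 ≡ 259^2 = 67081 ≡ 223 (mod 1013)
309^8 = (309^4)^2 ≡ 223^2 = 49729 ≡ 92 (mod 1013)
309^16 = (309^8)^2 ≡ 92^2 = 8464 ≡ 360 (mod 1013)
309^22 = 309^16 · 309^4 · 309^2 ≡ 360 · 223 · 259 ≡ 695 (mod 1013).

695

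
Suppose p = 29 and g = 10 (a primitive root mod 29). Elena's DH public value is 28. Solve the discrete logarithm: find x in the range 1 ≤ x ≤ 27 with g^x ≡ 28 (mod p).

14

Try successive powers of 10 modulo 29:
10^1 ≡ 10
10^2 ≡ 13
10^3 ≡ 14
10^4 ≡ 24
10^5 ≡ 8
10^6 ≡ 22
10^7 ≡ 17
10^8 ≡ 25
10^9 ≡ 18
10^10 ≡ 6
10^11 ≡ 2
10^12 ≡ 20
10^13 ≡ 26
10^14 ≡ 28
Found: x = 14.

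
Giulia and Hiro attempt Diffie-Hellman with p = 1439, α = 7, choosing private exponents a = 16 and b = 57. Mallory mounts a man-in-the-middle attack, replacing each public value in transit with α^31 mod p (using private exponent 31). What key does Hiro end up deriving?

Hiro receives Mallory's public value M = 7^31 mod 1439 instead of the honest one.
7^1 ≡ 7 (mod 1439)
7^2 = (7^1)^2 ≡ 7^2 = 49 ≡ 49 (mod 1439)
7^4 = (7^2)^2 ≡ 49^2 = 2401 ≡ 962 (mod 1439)
7^8 = (7^4)^2 ≡ 962^2 = 925444 ≡ 167 (mod 1439)
7^16 = (7^8)^2 ≡ 167^2 = 27889 ≡ 548 (mod 1439)
7^31 = 7^16 · 7^8 · 7^4 · 7^2 · 7^1 ≡ 548 · 167 · 962 · 49 · 7 ≡ 964 (mod 1439).
So M = 964. Hiro computes K = M^57 mod 1439.
964^1 ≡ 964 (mod 1439)
964^2 = (964^1)^2 ≡ 964^2 = 929296 ≡ 1141 (mod 1439)
964^4 = (964^2)^2 ≡ 1141^2 = 1301881 ≡ 1025 (mod 1439)
964^8 = (964^4)^2 ≡ 1025^2 = 1050625 ≡ 155 (mod 1439)
964^16 = (964^8)^2 ≡ 155^2 = 24025 ≡ 1001 (mod 1439)
964^32 = (964^16)^2 ≡ 1001^2 = 1002001 ≡ 457 (mod 1439)
964^57 = 964^32 · 964^16 · 964^8 · 964^1 ≡ 457 · 1001 · 155 · 964 ≡ 1123 (mod 1439).

1123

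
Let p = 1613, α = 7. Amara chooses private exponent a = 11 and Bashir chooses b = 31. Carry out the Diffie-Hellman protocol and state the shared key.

Amara sends A = α^a mod p = 7^11 mod 1613.
7^1 ≡ 7 (mod 1613)
7^2 = (7^1)^2 ≡ 7^2 = 49 ≡ 49 (mod 1613)
7^4 = (7^2)^2 ≡ 49^2 = 2401 ≡ 788 (mod 1613)
7^8 = (7^4)^2 ≡ 788^2 = 620944 ≡ 1552 (mod 1613)
7^11 = 7^8 · 7^2 · 7^1 ≡ 1552 · 49 · 7 ≡ 46 (mod 1613).
So A = 46. Bashir then computes K = A^b mod p = 46^31 mod 1613.
46^1 ≡ 46 (mod 1613)
46^2 = (46^1)^2 ≡ 46^2 = 2116 ≡ 503 (mod 1613)
46^4 = (46^2)^2 ≡ 503^2 = 253009 ≡ 1381 (mod 1613)
46^8 = (46^4)^2 ≡ 1381^2 = 1907161 ≡ 595 (mod 1613)
46^16 = (46^8)^2 ≡ 595^2 = 354025 ≡ 778 (mod 1613)
46^31 = 46^16 · 46^8 · 46^4 · 46^2 · 46^1 ≡ 778 · 595 · 1381 · 503 · 46 ≡ 605 (mod 1613).

605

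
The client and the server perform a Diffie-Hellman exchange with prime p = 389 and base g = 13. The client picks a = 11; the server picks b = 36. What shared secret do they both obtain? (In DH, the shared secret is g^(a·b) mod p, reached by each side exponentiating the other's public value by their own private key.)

55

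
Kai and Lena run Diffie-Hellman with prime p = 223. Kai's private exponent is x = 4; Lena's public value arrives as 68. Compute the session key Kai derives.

Shared key K = 68^4 mod 223.
68^1 ≡ 68 (mod 223)
68^2 = (68^1)^2 ≡ 68^2 = 4624 ≡ 164 (mod 223)
68^4 = (68^2)^2 ≡ 164^2 = 26896 ≡ 136 (mod 223)

136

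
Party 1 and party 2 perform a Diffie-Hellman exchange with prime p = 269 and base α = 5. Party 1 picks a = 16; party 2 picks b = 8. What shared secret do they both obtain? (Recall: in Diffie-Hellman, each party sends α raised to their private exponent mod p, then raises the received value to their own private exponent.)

Party 2 sends B = α^b mod p = 5^8 mod 269.
5^1 ≡ 5 (mod 269)
5^2 = (5^1)^2 ≡ 5^2 = 25 ≡ 25 (mod 269)
5^4 = (5^2)^2 ≡ 25^2 = 625 ≡ 87 (mod 269)
5^8 = (5^4)^2 ≡ 87^2 = 7569 ≡ 37 (mod 269)
So B = 37. Party 1 then computes K = B^a mod p = 37^16 mod 269.
37^1 ≡ 37 (mod 269)
37^2 = (37^1)^2 ≡ 37^2 = 1369 ≡ 24 (mod 269)
37^4 = (37^2)^2 ≡ 24^2 = 576 ≡ 38 (mod 269)
37^8 = (37^4)^2 ≡ 38^2 = 1444 ≡ 99 (mod 269)
37^16 = (37^8)^2 ≡ 99^2 = 9801 ≡ 117 (mod 269)

117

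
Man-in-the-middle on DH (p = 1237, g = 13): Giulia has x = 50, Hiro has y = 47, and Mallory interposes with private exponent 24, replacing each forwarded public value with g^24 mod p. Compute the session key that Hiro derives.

Hiro receives Mallory's public value M = 13^24 mod 1237 instead of the honest one.
13^1 ≡ 13 (mod 1237)
13^2 = (13^1)^2 ≡ 13^2 = 169 ≡ 169 (mod 1237)
13^4 = (13^2)^2 ≡ 169^2 = 28561 ≡ 110 (mod 1237)
13^8 = (13^4)^2 ≡ 110^2 = 12100 ≡ 967 (mod 1237)
13^16 = (13^8)^2 ≡ 967^2 = 935089 ≡ 1154 (mod 1237)
13^24 = 13^16 · 13^8 ≡ 1154 · 967 ≡ 144 (mod 1237).
So M = 144. Hiro computes K = M^47 mod 1237.
144^1 ≡ 144 (mod 1237)
144^2 = (144^1)^2 ≡ 144^2 = 20736 ≡ 944 (mod 1237)
144^4 = (144^2)^2 ≡ 944^2 = 891136 ≡ 496 (mod 1237)
144^8 = (144^4)^2 ≡ 496^2 = 246016 ≡ 1090 (mod 1237)
144^16 = (144^8)^2 ≡ 1090^2 = 1188100 ≡ 580 (mod 1237)
144^32 = (144^16)^2 ≡ 580^2 = 336400 ≡ 1173 (mod 1237)
144^47 = 144^32 · 144^8 · 144^4 · 144^2 · 144^1 ≡ 1173 · 1090 · 496 · 944 · 144 ≡ 292 (mod 1237).

292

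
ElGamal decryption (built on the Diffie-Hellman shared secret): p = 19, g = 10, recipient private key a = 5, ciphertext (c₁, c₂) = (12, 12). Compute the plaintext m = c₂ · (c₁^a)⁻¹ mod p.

Shared mask s = c₁^a mod p = 12^5 mod 19.
12^1 ≡ 12 (mod 19)
12^2 = (12^1)^2 ≡ 12^2 = 144 ≡ 11 (mod 19)
12^4 = (12^2)^2 ≡ 11^2 = 121 ≡ 7 (mod 19)
12^5 = 12^4 · 12^1 ≡ 7 · 12 ≡ 8 (mod 19).
So s = 8; s⁻¹ ≡ 12 (mod 19).
m = c₂ · s⁻¹ mod 19 = 12 · 12 mod 19 = 11.

11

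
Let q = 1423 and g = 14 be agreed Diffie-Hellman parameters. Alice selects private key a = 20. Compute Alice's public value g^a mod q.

Public value = 14^20 mod 1423.
14^1 ≡ 14 (mod 1423)
14^2 = (14^1)^2 ≡ 14^2 = 196 ≡ 196 (mod 1423)
14^4 = (14^2)^2 ≡ 196^2 = 38416 ≡ 1418 (mod 1423)
14^8 = (14^4)^2 ≡ 1418^2 = 2010724 ≡ 25 (mod 1423)
14^16 = (14^8)^2 ≡ 25^2 = 625 ≡ 625 (mod 1423)
14^20 = 14^16 · 14^4 ≡ 625 · 1418 ≡ 1144 (mod 1423).

1144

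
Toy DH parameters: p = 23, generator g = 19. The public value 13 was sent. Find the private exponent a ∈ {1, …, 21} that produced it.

20

Try successive powers of 19 modulo 23:
19^1 ≡ 19
19^2 ≡ 16
19^3 ≡ 5
19^4 ≡ 3
19^5 ≡ 11
19^6 ≡ 2
19^7 ≡ 15
19^8 ≡ 9
19^9 ≡ 10
19^10 ≡ 6
19^11 ≡ 22
19^12 ≡ 4
19^13 ≡ 7
19^14 ≡ 18
19^15 ≡ 20
19^16 ≡ 12
19^17 ≡ 21
19^18 ≡ 8
19^19 ≡ 14
19^20 ≡ 13
Found: a = 20.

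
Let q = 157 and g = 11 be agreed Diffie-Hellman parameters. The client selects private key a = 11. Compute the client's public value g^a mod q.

52

Public value = 11^11 mod 157.
11^1 ≡ 11 (mod 157)
11^2 = (11^1)^2 ≡ 11^2 = 121 ≡ 121 (mod 157)
11^4 = (11^2)^2 ≡ 121^2 = 14641 ≡ 40 (mod 157)
11^8 = (11^4)^2 ≡ 40^2 = 1600 ≡ 30 (mod 157)
11^11 = 11^8 · 11^2 · 11^1 ≡ 30 · 121 · 11 ≡ 52 (mod 157).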